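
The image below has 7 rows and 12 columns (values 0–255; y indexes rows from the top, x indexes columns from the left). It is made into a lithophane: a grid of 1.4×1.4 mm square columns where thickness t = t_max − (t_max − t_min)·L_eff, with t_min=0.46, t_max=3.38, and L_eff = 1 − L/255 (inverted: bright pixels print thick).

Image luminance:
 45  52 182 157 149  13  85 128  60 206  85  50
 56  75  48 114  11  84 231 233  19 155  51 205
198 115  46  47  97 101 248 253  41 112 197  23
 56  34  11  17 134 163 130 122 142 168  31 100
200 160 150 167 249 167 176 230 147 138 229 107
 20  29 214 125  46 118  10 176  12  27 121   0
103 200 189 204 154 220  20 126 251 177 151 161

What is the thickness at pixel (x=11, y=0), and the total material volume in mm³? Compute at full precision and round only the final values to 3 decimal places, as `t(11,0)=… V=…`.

t(11,0)=1.033 V=301.386

span = t_max - t_min = 3.38 - 0.46 = 2.920
L(11,0) = 50, L_eff = 1 - 50/255 = 0.803922 (inverted)
t(11,0) = 3.38 - 2.920·0.803922 = 1.033
Σt over all 7·12 pixels = 980272/6375 ≈ 153.7681569
V = pitch²·Σt = 1.4²·980272/6375 = 301.386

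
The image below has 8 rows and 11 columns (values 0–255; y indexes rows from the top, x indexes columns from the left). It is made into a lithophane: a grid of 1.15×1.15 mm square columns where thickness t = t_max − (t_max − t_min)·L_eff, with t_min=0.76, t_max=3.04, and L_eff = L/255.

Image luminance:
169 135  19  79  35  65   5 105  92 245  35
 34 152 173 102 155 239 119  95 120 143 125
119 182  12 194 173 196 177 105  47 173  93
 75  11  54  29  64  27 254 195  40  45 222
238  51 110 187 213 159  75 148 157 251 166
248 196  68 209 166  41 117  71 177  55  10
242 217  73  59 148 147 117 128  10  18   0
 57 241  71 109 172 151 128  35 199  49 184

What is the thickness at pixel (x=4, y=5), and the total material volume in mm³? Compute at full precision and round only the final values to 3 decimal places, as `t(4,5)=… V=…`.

t(4,5)=1.556 V=228.501

span = t_max - t_min = 3.04 - 0.76 = 2.280
L(4,5) = 166, L_eff = 166/255 = 0.650980
t(4,5) = 3.04 - 2.280·0.650980 = 1.556
Σt over all 8·11 pixels = 367156/2125 ≈ 172.7792941
V = pitch²·Σt = 1.15²·367156/2125 = 228.501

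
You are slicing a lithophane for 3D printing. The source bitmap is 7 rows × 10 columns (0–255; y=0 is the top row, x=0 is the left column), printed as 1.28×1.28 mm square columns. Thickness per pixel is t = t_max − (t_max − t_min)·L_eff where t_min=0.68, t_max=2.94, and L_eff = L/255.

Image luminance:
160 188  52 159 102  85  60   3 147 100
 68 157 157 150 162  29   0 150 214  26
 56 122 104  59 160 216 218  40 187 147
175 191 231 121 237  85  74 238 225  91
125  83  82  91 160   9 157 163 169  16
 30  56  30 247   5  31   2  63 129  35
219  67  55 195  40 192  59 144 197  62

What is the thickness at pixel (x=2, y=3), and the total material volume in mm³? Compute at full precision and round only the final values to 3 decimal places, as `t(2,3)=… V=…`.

span = t_max - t_min = 2.94 - 0.68 = 2.260
L(2,3) = 231, L_eff = 231/255 = 0.905882
t(2,3) = 2.94 - 2.260·0.905882 = 0.893
Σt over all 7·10 pixels = 1713283/12750 ≈ 134.3751373
V = pitch²·Σt = 1.28²·1713283/12750 = 220.160

t(2,3)=0.893 V=220.160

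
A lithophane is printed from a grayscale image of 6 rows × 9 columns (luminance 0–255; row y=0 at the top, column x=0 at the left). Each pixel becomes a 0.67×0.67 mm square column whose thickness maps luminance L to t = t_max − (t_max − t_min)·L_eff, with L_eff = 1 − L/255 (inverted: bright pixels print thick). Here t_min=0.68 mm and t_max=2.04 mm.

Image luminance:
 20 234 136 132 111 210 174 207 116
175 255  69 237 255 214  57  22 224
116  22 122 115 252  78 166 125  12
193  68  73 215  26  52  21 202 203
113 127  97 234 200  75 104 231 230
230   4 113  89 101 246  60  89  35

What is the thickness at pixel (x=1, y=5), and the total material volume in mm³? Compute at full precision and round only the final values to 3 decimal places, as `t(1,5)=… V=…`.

t(1,5)=0.701 V=33.930

span = t_max - t_min = 2.04 - 0.68 = 1.360
L(1,5) = 4, L_eff = 1 - 4/255 = 0.984314 (inverted)
t(1,5) = 2.04 - 1.360·0.984314 = 0.701
Σt over all 6·9 pixels = 75.584
V = pitch²·Σt = 0.67²·75.584 = 33.930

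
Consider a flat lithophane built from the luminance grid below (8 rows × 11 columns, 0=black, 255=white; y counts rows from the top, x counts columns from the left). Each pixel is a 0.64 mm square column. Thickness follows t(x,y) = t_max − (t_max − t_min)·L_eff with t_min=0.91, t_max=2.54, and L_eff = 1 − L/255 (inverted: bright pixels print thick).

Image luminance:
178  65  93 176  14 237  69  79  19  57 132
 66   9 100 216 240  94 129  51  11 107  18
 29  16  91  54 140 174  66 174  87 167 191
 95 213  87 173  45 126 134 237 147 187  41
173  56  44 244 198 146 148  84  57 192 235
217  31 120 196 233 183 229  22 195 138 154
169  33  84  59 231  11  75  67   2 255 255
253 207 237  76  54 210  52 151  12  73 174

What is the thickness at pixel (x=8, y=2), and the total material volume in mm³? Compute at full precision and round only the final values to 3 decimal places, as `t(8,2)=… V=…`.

span = t_max - t_min = 2.54 - 0.91 = 1.630
L(8,2) = 87, L_eff = 1 - 87/255 = 0.658824 (inverted)
t(8,2) = 2.54 - 1.630·0.658824 = 1.466
Σt over all 8·11 pixels = 1271229/8500 ≈ 149.5563529
V = pitch²·Σt = 0.64²·1271229/8500 = 61.258

t(8,2)=1.466 V=61.258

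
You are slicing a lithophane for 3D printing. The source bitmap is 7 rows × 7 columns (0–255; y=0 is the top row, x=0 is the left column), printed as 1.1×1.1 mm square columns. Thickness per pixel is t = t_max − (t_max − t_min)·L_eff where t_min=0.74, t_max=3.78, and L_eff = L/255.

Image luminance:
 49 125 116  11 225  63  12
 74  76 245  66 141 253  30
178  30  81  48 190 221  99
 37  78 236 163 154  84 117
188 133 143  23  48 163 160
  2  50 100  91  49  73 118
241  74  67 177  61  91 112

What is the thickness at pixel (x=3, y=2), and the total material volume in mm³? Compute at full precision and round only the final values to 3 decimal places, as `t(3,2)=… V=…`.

t(3,2)=3.208 V=146.711

span = t_max - t_min = 3.78 - 0.74 = 3.040
L(3,2) = 48, L_eff = 48/255 = 0.188235
t(3,2) = 3.78 - 3.040·0.188235 = 3.208
Σt over all 7·7 pixels = 1545923/12750 ≈ 121.2488627
V = pitch²·Σt = 1.1²·1545923/12750 = 146.711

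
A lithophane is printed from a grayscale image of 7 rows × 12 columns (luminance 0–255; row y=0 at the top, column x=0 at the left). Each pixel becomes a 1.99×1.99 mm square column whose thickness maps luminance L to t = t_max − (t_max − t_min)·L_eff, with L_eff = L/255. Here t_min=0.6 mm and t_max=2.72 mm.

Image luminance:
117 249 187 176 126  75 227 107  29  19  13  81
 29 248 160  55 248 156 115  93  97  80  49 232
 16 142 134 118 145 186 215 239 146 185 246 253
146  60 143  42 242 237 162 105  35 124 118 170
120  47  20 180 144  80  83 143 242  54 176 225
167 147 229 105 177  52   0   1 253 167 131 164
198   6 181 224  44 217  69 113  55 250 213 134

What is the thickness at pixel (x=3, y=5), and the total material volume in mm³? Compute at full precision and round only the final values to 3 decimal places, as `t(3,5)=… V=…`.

t(3,5)=1.847 V=529.874

span = t_max - t_min = 2.72 - 0.6 = 2.120
L(3,5) = 105, L_eff = 105/255 = 0.411765
t(3,5) = 2.72 - 2.120·0.411765 = 1.847
Σt over all 7·12 pixels = 284332/2125 ≈ 133.8032941
V = pitch²·Σt = 1.99²·284332/2125 = 529.874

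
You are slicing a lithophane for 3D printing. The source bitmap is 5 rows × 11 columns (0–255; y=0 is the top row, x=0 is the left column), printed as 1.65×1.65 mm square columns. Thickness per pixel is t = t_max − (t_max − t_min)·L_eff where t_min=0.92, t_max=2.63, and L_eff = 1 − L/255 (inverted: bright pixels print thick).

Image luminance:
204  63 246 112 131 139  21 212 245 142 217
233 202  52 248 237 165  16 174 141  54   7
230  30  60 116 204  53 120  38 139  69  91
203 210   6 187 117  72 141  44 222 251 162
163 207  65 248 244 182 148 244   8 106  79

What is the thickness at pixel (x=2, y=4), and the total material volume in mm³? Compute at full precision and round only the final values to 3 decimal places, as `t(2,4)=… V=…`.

t(2,4)=1.356 V=278.701

span = t_max - t_min = 2.63 - 0.92 = 1.710
L(2,4) = 65, L_eff = 1 - 65/255 = 0.745098 (inverted)
t(2,4) = 2.63 - 1.710·0.745098 = 1.356
Σt over all 5·11 pixels = 43507/425 ≈ 102.3694118
V = pitch²·Σt = 1.65²·43507/425 = 278.701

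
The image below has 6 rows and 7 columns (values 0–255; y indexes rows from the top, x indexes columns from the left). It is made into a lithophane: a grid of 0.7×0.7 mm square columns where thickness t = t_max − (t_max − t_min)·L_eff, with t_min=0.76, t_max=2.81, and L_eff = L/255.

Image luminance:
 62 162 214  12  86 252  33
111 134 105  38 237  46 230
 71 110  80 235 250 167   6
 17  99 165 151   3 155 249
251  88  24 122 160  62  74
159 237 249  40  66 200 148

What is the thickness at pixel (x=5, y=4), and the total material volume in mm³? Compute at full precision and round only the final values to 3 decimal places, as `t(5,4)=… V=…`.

t(5,4)=2.312 V=36.716

span = t_max - t_min = 2.81 - 0.76 = 2.050
L(5,4) = 62, L_eff = 62/255 = 0.243137
t(5,4) = 2.81 - 2.050·0.243137 = 2.312
Σt over all 6·7 pixels = 191071/2550 ≈ 74.9298039
V = pitch²·Σt = 0.7²·191071/2550 = 36.716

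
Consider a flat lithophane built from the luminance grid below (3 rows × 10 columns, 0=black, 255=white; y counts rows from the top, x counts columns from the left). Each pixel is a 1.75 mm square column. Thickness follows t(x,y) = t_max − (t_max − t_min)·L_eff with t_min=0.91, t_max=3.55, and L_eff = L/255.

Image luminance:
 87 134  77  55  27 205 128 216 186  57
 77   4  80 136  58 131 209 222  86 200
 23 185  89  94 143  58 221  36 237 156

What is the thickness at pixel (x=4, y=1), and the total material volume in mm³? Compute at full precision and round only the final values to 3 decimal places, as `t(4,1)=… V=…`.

span = t_max - t_min = 3.55 - 0.91 = 2.640
L(4,1) = 58, L_eff = 58/255 = 0.227451
t(4,1) = 3.55 - 2.640·0.227451 = 2.950
Σt over all 3·10 pixels = 293477/4250 ≈ 69.0534118
V = pitch²·Σt = 1.75²·293477/4250 = 211.476

t(4,1)=2.950 V=211.476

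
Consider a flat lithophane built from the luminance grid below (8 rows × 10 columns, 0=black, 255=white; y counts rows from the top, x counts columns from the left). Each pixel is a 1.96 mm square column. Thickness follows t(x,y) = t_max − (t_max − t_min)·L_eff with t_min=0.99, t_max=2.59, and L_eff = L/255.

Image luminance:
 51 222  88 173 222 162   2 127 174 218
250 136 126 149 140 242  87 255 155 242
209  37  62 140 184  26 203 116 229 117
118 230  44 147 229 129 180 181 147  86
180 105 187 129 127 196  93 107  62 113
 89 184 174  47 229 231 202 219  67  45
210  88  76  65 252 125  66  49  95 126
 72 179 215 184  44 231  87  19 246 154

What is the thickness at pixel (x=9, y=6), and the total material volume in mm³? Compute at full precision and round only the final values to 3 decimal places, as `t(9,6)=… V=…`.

t(9,6)=1.799 V=521.096

span = t_max - t_min = 2.59 - 0.99 = 1.600
L(9,6) = 126, L_eff = 126/255 = 0.494118
t(9,6) = 2.59 - 1.600·0.494118 = 1.799
Σt over all 8·10 pixels = 172948/1275 ≈ 135.6454902
V = pitch²·Σt = 1.96²·172948/1275 = 521.096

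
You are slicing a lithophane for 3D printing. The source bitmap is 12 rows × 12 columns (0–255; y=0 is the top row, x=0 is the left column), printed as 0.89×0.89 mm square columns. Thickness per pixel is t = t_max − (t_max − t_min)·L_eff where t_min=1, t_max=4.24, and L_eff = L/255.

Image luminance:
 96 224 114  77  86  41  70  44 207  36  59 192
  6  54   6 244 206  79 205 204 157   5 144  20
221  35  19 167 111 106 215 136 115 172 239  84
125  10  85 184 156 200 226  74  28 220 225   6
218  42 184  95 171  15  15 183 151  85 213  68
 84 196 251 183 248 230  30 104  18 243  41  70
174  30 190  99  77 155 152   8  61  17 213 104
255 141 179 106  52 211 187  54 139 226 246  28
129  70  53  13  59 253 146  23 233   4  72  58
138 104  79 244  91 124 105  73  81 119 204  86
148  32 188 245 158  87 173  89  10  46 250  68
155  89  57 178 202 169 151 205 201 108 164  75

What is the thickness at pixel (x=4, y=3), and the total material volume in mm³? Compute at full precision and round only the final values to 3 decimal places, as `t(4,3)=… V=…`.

t(4,3)=2.258 V=304.620

span = t_max - t_min = 4.24 - 1 = 3.240
L(4,3) = 156, L_eff = 156/255 = 0.611765
t(4,3) = 4.24 - 3.240·0.611765 = 2.258
Σt over all 12·12 pixels = 817218/2125 ≈ 384.5731765
V = pitch²·Σt = 0.89²·817218/2125 = 304.620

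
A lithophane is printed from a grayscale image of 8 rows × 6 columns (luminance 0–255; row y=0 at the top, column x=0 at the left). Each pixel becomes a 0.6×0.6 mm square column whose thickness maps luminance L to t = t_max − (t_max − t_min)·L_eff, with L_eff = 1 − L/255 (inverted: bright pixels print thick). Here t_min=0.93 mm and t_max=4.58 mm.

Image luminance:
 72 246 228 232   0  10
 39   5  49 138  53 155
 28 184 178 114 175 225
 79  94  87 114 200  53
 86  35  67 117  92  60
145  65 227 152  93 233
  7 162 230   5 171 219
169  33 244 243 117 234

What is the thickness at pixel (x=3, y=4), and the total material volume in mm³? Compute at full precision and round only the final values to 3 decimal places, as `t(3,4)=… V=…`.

t(3,4)=2.605 V=46.803

span = t_max - t_min = 4.58 - 0.93 = 3.650
L(3,4) = 117, L_eff = 1 - 117/255 = 0.541176 (inverted)
t(3,4) = 4.58 - 3.650·0.541176 = 2.605
Σt over all 8·6 pixels = 55253/425 ≈ 130.0070588
V = pitch²·Σt = 0.6²·55253/425 = 46.803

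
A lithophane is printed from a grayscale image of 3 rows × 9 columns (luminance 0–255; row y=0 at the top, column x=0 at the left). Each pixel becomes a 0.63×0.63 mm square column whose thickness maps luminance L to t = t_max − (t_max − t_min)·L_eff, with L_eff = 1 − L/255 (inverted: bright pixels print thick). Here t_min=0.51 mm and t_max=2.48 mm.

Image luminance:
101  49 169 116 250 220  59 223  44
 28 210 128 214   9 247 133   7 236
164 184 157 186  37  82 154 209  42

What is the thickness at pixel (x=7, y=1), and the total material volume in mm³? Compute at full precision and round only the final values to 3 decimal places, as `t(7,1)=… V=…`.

span = t_max - t_min = 2.48 - 0.51 = 1.970
L(7,1) = 7, L_eff = 1 - 7/255 = 0.972549 (inverted)
t(7,1) = 2.48 - 1.970·0.972549 = 0.564
Σt over all 3·9 pixels = 1071761/25500 ≈ 42.0298431
V = pitch²·Σt = 0.63²·1071761/25500 = 16.682

t(7,1)=0.564 V=16.682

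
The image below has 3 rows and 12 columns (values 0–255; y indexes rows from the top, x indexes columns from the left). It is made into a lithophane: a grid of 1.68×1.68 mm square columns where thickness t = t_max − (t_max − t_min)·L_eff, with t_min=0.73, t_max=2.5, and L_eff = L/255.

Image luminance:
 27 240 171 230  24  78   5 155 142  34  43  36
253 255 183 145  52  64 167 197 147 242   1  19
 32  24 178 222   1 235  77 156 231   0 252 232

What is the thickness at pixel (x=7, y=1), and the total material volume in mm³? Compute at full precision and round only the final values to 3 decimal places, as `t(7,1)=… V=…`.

span = t_max - t_min = 2.5 - 0.73 = 1.770
L(7,1) = 197, L_eff = 197/255 = 0.772549
t(7,1) = 2.5 - 1.770·0.772549 = 1.133
Σt over all 3·12 pixels = 9931/170 ≈ 58.4176471
V = pitch²·Σt = 1.68²·9931/170 = 164.878

t(7,1)=1.133 V=164.878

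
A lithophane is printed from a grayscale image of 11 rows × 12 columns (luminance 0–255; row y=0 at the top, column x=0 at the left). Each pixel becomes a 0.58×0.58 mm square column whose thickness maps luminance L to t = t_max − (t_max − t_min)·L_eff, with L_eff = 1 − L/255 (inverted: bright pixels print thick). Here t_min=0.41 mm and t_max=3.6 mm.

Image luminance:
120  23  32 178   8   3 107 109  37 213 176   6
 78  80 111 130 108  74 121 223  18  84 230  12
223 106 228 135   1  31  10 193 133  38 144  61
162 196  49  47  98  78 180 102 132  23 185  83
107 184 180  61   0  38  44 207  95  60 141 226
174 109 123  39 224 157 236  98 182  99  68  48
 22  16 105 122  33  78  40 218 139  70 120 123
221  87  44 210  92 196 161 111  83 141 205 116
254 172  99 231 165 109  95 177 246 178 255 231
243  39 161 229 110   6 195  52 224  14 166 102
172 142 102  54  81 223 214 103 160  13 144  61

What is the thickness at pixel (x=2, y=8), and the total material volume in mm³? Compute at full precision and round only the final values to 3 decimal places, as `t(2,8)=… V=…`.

t(2,8)=1.648 V=84.672

span = t_max - t_min = 3.6 - 0.41 = 3.190
L(2,8) = 99, L_eff = 1 - 99/255 = 0.611765 (inverted)
t(2,8) = 3.6 - 3.190·0.611765 = 1.648
Σt over all 11·12 pixels = 3209173/12750 ≈ 251.6998431
V = pitch²·Σt = 0.58²·3209173/12750 = 84.672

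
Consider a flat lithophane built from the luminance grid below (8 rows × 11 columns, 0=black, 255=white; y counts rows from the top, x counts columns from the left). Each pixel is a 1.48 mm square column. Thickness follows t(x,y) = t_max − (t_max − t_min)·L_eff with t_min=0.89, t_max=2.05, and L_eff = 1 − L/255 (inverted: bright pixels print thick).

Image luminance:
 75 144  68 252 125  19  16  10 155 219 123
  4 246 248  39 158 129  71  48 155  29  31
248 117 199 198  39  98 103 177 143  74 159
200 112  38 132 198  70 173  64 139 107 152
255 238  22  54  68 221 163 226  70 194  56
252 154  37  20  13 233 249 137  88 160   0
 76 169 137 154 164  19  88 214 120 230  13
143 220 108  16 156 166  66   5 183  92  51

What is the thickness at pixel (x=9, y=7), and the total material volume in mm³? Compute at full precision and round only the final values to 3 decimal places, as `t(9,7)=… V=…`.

span = t_max - t_min = 2.05 - 0.89 = 1.160
L(9,7) = 92, L_eff = 1 - 92/255 = 0.639216 (inverted)
t(9,7) = 2.05 - 1.160·0.639216 = 1.309
Σt over all 8·11 pixels = 812606/6375 ≈ 127.4676078
V = pitch²·Σt = 1.48²·812606/6375 = 279.205

t(9,7)=1.309 V=279.205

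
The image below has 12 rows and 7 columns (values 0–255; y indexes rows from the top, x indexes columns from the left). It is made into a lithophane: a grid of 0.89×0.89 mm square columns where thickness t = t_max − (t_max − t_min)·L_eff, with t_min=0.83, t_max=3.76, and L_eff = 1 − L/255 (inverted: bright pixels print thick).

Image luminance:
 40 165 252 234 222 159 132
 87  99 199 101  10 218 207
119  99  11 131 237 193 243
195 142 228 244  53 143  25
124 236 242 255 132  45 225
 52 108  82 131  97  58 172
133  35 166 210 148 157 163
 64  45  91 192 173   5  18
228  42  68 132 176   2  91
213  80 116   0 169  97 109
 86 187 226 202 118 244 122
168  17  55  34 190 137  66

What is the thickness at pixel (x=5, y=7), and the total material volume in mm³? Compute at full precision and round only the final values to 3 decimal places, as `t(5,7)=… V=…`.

t(5,7)=0.887 V=156.451

span = t_max - t_min = 3.76 - 0.83 = 2.930
L(5,7) = 5, L_eff = 1 - 5/255 = 0.980392 (inverted)
t(5,7) = 3.76 - 2.930·0.980392 = 0.887
Σt over all 12·7 pixels = 2518303/12750 ≈ 197.5139608
V = pitch²·Σt = 0.89²·2518303/12750 = 156.451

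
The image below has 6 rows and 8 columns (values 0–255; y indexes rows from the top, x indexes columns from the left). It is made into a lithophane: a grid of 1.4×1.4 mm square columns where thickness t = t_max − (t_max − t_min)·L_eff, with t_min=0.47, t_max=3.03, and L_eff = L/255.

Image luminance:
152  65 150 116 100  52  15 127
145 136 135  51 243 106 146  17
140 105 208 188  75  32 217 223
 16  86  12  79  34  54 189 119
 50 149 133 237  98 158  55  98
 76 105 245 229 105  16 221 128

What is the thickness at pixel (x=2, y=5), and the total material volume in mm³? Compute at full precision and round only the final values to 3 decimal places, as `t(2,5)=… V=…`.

t(2,5)=0.570 V=174.164

span = t_max - t_min = 3.03 - 0.47 = 2.560
L(2,5) = 245, L_eff = 245/255 = 0.960784
t(2,5) = 3.03 - 2.560·0.960784 = 0.570
Σt over all 6·8 pixels = 566476/6375 ≈ 88.8589804
V = pitch²·Σt = 1.4²·566476/6375 = 174.164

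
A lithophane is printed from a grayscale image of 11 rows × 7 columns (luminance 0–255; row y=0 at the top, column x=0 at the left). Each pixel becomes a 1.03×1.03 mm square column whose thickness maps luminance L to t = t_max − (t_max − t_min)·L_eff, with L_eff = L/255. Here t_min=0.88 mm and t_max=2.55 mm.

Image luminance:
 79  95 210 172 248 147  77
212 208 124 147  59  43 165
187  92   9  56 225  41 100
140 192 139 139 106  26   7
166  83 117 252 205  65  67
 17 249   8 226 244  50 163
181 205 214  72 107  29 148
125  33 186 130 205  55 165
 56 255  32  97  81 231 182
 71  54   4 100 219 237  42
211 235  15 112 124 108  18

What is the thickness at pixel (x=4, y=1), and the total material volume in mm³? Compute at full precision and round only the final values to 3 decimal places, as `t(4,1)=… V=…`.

t(4,1)=2.164 V=140.941

span = t_max - t_min = 2.55 - 0.88 = 1.670
L(4,1) = 59, L_eff = 59/255 = 0.231373
t(4,1) = 2.55 - 1.670·0.231373 = 2.164
Σt over all 11·7 pixels = 1129231/8500 ≈ 132.8507059
V = pitch²·Σt = 1.03²·1129231/8500 = 140.941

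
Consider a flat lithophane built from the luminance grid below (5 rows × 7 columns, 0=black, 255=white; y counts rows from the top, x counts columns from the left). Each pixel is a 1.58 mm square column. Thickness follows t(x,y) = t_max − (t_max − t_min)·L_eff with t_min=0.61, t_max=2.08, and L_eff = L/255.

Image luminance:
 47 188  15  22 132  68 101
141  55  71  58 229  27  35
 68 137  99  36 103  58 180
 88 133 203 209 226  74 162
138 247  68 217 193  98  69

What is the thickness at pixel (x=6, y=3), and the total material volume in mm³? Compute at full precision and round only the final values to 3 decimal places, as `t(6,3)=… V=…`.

span = t_max - t_min = 2.08 - 0.61 = 1.470
L(6,3) = 162, L_eff = 162/255 = 0.635294
t(6,3) = 2.08 - 1.470·0.635294 = 1.146
Σt over all 5·7 pixels = 49.77
V = pitch²·Σt = 1.58²·49.77 = 124.246

t(6,3)=1.146 V=124.246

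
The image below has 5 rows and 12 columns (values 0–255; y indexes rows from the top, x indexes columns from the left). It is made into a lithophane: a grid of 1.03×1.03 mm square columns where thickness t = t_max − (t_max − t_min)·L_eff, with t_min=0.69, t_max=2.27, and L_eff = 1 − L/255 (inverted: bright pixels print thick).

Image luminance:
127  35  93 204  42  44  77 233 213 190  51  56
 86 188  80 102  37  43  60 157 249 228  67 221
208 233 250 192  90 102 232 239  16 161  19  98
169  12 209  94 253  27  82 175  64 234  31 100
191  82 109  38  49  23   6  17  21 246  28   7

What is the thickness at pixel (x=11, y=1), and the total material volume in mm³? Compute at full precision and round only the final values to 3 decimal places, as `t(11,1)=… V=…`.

span = t_max - t_min = 2.27 - 0.69 = 1.580
L(11,1) = 221, L_eff = 1 - 221/255 = 0.133333 (inverted)
t(11,1) = 2.27 - 1.580·0.133333 = 2.059
Σt over all 5·12 pixels = 36002/425 ≈ 84.7105882
V = pitch²·Σt = 1.03²·36002/425 = 89.869

t(11,1)=2.059 V=89.869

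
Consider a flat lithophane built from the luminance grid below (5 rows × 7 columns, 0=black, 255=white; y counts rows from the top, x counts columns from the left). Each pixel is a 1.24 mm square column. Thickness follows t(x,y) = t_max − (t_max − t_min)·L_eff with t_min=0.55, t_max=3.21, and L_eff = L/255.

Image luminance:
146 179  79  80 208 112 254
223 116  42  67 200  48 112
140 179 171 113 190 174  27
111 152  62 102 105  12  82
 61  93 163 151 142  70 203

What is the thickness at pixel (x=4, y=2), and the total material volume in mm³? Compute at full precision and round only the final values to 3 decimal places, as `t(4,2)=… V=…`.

t(4,2)=1.228 V=102.674

span = t_max - t_min = 3.21 - 0.55 = 2.660
L(4,2) = 190, L_eff = 190/255 = 0.745098
t(4,2) = 3.21 - 2.660·0.745098 = 1.228
Σt over all 5·7 pixels = 100163/1500 ≈ 66.7753333
V = pitch²·Σt = 1.24²·100163/1500 = 102.674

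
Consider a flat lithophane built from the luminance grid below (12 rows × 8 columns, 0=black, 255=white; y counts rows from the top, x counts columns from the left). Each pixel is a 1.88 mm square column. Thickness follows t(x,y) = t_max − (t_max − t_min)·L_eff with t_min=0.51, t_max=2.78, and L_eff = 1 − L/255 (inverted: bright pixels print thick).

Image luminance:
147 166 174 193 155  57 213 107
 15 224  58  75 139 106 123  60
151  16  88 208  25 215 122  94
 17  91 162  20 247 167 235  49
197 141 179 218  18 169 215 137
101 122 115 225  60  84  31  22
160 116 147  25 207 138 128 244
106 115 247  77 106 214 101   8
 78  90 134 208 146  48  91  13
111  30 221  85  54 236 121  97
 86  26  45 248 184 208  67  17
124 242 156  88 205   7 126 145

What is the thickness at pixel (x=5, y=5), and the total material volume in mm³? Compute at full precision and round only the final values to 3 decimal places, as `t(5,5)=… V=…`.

span = t_max - t_min = 2.78 - 0.51 = 2.270
L(5,5) = 84, L_eff = 1 - 84/255 = 0.670588 (inverted)
t(5,5) = 2.78 - 2.270·0.670588 = 1.258
Σt over all 12·8 pixels = 1311221/8500 ≈ 154.2612941
V = pitch²·Σt = 1.88²·1311221/8500 = 545.221

t(5,5)=1.258 V=545.221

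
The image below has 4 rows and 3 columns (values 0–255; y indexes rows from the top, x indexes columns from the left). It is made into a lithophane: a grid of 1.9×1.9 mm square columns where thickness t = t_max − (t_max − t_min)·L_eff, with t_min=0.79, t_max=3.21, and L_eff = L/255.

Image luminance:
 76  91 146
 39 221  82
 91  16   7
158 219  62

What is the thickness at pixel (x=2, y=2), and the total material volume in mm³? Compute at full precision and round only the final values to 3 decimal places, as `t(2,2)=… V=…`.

span = t_max - t_min = 3.21 - 0.79 = 2.420
L(2,2) = 7, L_eff = 7/255 = 0.027451
t(2,2) = 3.21 - 2.420·0.027451 = 3.144
Σt over all 4·3 pixels = 172481/6375 ≈ 27.0558431
V = pitch²·Σt = 1.9²·172481/6375 = 97.672

t(2,2)=3.144 V=97.672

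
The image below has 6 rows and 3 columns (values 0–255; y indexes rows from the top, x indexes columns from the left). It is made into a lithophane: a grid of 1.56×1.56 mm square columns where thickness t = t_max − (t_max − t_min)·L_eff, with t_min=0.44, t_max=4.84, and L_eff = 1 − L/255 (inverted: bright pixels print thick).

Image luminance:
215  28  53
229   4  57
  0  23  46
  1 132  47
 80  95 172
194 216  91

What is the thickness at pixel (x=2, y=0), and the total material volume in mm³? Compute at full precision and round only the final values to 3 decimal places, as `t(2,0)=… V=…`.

span = t_max - t_min = 4.84 - 0.44 = 4.400
L(2,0) = 53, L_eff = 1 - 53/255 = 0.792157 (inverted)
t(2,0) = 4.84 - 4.400·0.792157 = 1.355
Σt over all 6·3 pixels = 36.96
V = pitch²·Σt = 1.56²·36.96 = 89.946

t(2,0)=1.355 V=89.946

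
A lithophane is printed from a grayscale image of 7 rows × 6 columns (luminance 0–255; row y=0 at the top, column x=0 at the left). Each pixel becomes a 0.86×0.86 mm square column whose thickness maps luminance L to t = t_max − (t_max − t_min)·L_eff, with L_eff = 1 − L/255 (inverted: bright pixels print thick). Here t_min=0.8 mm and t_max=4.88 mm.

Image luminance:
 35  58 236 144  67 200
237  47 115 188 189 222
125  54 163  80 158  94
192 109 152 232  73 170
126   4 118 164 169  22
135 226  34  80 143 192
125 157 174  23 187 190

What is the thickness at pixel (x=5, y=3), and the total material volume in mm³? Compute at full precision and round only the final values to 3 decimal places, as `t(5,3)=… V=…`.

t(5,3)=3.520 V=91.225

span = t_max - t_min = 4.88 - 0.8 = 4.080
L(5,3) = 170, L_eff = 1 - 170/255 = 0.333333 (inverted)
t(5,3) = 4.88 - 4.080·0.333333 = 3.520
Σt over all 7·6 pixels = 123.344
V = pitch²·Σt = 0.86²·123.344 = 91.225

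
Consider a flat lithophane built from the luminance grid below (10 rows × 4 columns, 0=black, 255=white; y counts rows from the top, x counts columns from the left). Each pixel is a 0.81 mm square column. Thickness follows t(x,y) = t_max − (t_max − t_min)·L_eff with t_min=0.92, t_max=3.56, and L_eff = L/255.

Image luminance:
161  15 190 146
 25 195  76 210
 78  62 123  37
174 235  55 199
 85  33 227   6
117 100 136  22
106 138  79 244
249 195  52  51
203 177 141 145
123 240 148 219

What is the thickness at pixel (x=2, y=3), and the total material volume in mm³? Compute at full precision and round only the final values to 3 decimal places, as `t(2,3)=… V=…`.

t(2,3)=2.991 V=57.992

span = t_max - t_min = 3.56 - 0.92 = 2.640
L(2,3) = 55, L_eff = 55/255 = 0.215686
t(2,3) = 3.56 - 2.640·0.215686 = 2.991
Σt over all 10·4 pixels = 187826/2125 ≈ 88.3887059
V = pitch²·Σt = 0.81²·187826/2125 = 57.992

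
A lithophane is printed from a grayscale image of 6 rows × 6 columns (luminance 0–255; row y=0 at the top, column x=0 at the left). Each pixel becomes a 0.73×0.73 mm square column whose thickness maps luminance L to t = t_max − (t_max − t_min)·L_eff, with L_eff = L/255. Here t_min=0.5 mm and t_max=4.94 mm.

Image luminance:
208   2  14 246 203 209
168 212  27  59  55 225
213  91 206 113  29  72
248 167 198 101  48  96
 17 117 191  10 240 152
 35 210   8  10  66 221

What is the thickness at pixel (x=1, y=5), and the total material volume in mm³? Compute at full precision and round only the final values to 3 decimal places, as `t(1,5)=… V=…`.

span = t_max - t_min = 4.94 - 0.5 = 4.440
L(1,5) = 210, L_eff = 210/255 = 0.823529
t(1,5) = 4.94 - 4.440·0.823529 = 1.284
Σt over all 6·6 pixels = 211891/2125 ≈ 99.7134118
V = pitch²·Σt = 0.73²·211891/2125 = 53.137

t(1,5)=1.284 V=53.137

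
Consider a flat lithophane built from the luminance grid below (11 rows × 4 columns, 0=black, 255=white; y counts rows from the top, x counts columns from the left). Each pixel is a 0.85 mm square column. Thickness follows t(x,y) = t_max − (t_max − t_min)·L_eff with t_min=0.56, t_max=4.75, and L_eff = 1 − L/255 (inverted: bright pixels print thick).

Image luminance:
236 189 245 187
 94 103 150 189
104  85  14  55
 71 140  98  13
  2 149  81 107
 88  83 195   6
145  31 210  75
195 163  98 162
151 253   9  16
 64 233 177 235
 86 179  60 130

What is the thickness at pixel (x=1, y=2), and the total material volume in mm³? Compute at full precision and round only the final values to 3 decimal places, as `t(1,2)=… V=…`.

t(1,2)=1.957 V=81.387

span = t_max - t_min = 4.75 - 0.56 = 4.190
L(1,2) = 85, L_eff = 1 - 85/255 = 0.666667 (inverted)
t(1,2) = 4.75 - 4.190·0.666667 = 1.957
Σt over all 11·4 pixels = 718121/6375 ≈ 112.6464314
V = pitch²·Σt = 0.85²·718121/6375 = 81.387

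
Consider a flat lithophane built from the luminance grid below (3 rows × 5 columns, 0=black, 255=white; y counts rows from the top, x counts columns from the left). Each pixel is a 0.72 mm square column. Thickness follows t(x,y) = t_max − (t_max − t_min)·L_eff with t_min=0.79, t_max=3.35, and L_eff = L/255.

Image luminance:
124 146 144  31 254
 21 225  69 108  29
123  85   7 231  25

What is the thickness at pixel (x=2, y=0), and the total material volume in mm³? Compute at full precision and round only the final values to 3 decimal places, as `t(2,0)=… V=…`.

span = t_max - t_min = 3.35 - 0.79 = 2.560
L(2,0) = 144, L_eff = 144/255 = 0.564706
t(2,0) = 3.35 - 2.560·0.564706 = 1.904
Σt over all 3·5 pixels = 866143/25500 ≈ 33.9663922
V = pitch²·Σt = 0.72²·866143/25500 = 17.608

t(2,0)=1.904 V=17.608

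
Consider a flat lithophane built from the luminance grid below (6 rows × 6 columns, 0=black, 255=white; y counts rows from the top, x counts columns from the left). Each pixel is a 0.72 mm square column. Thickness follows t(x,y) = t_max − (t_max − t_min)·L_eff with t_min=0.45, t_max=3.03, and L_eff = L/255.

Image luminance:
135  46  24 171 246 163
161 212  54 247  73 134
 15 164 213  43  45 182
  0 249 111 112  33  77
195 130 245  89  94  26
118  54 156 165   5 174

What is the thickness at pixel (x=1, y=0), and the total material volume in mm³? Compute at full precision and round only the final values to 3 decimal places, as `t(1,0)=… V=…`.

span = t_max - t_min = 3.03 - 0.45 = 2.580
L(1,0) = 46, L_eff = 46/255 = 0.180392
t(1,0) = 3.03 - 2.580·0.180392 = 2.565
Σt over all 6·6 pixels = 276067/4250 ≈ 64.9569412
V = pitch²·Σt = 0.72²·276067/4250 = 33.674

t(1,0)=2.565 V=33.674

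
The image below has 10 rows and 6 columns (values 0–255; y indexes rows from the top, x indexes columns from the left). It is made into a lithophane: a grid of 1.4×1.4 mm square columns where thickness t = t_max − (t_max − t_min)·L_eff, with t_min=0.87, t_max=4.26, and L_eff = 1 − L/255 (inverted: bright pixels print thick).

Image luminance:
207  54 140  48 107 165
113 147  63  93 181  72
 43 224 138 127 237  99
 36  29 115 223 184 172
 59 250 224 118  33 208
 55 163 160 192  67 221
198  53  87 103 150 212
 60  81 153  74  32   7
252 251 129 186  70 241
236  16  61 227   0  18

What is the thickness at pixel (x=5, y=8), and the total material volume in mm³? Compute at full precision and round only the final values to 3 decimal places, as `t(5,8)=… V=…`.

span = t_max - t_min = 4.26 - 0.87 = 3.390
L(5,8) = 241, L_eff = 1 - 241/255 = 0.054902 (inverted)
t(5,8) = 4.26 - 3.390·0.054902 = 4.074
Σt over all 10·6 pixels = 327433/2125 ≈ 154.0861176
V = pitch²·Σt = 1.4²·327433/2125 = 302.009

t(5,8)=4.074 V=302.009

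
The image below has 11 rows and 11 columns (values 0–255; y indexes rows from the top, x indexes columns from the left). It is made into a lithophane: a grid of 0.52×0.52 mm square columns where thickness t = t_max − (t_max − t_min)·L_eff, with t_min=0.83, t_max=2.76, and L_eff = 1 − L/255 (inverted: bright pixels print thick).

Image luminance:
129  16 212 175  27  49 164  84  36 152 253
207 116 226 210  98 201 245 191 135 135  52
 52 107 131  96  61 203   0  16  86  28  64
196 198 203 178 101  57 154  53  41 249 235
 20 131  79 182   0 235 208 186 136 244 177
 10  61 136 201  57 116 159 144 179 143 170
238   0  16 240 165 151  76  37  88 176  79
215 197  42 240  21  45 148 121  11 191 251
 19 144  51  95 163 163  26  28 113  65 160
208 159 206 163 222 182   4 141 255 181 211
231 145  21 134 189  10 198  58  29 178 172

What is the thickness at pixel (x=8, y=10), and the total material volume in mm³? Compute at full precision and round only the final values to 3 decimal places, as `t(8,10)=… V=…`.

span = t_max - t_min = 2.76 - 0.83 = 1.930
L(8,10) = 29, L_eff = 1 - 29/255 = 0.886275 (inverted)
t(8,10) = 2.76 - 1.930·0.886275 = 1.049
Σt over all 11·11 pixels = 5584889/25500 ≈ 219.0152549
V = pitch²·Σt = 0.52²·5584889/25500 = 59.222

t(8,10)=1.049 V=59.222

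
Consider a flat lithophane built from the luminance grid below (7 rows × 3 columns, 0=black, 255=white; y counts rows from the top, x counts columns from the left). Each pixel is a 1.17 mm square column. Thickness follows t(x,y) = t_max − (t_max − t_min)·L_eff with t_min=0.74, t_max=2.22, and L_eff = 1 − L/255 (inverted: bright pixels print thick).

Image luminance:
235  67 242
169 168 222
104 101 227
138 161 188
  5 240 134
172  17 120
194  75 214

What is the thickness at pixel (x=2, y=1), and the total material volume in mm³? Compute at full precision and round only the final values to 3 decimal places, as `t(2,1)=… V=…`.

span = t_max - t_min = 2.22 - 0.74 = 1.480
L(2,1) = 222, L_eff = 1 - 222/255 = 0.129412 (inverted)
t(2,1) = 2.22 - 1.480·0.129412 = 2.028
Σt over all 7·3 pixels = 434417/12750 ≈ 34.0719216
V = pitch²·Σt = 1.17²·434417/12750 = 46.641

t(2,1)=2.028 V=46.641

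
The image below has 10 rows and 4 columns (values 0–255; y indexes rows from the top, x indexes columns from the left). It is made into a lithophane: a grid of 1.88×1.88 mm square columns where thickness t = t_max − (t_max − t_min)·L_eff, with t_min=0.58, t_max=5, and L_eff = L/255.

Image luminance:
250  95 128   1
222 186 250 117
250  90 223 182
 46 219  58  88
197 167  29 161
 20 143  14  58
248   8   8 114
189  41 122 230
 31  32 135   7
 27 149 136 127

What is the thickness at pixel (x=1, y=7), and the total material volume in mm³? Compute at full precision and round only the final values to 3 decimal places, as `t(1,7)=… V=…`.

span = t_max - t_min = 5 - 0.58 = 4.420
L(1,7) = 41, L_eff = 41/255 = 0.160784
t(1,7) = 5 - 4.420·0.160784 = 4.289
Σt over all 10·4 pixels = 43813/375 ≈ 116.8346667
V = pitch²·Σt = 1.88²·43813/375 = 412.940

t(1,7)=4.289 V=412.940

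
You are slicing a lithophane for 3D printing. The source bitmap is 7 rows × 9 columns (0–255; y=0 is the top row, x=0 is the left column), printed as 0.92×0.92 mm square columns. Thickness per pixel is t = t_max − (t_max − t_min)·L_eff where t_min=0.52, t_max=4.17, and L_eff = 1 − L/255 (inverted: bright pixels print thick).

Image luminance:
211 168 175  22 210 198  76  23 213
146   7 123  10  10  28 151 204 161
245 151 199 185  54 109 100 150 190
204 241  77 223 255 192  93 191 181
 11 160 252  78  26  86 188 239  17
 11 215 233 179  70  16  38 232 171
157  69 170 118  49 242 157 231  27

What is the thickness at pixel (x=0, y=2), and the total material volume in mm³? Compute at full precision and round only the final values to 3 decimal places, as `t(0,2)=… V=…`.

t(0,2)=4.027 V=132.136

span = t_max - t_min = 4.17 - 0.52 = 3.650
L(0,2) = 245, L_eff = 1 - 245/255 = 0.039216 (inverted)
t(0,2) = 4.17 - 3.650·0.039216 = 4.027
Σt over all 7·9 pixels = 79619/510 ≈ 156.1156863
V = pitch²·Σt = 0.92²·79619/510 = 132.136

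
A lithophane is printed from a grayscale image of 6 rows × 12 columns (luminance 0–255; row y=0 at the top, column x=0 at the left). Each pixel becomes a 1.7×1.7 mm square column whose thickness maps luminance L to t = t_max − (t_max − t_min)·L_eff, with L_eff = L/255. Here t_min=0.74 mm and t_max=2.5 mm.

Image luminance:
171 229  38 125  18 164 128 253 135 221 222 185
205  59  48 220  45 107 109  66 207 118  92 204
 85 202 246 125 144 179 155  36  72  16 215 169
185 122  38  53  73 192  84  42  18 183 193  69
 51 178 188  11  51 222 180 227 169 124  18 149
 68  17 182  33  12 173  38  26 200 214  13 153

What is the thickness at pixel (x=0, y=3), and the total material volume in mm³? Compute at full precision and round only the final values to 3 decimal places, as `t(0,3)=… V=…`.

t(0,3)=1.223 V=341.438

span = t_max - t_min = 2.5 - 0.74 = 1.760
L(0,3) = 185, L_eff = 185/255 = 0.725490
t(0,3) = 2.5 - 1.760·0.725490 = 1.223
Σt over all 6·12 pixels = 753172/6375 ≈ 118.1446275
V = pitch²·Σt = 1.7²·753172/6375 = 341.438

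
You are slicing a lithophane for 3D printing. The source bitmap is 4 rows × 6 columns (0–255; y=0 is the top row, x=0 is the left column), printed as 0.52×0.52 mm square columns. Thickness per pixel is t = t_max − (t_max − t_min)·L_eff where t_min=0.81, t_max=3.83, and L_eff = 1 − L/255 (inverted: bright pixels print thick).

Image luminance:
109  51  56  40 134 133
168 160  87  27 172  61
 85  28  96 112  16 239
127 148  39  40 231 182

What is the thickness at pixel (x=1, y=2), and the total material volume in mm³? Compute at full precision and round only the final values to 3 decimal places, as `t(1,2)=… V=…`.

t(1,2)=1.142 V=13.394

span = t_max - t_min = 3.83 - 0.81 = 3.020
L(1,2) = 28, L_eff = 1 - 28/255 = 0.890196 (inverted)
t(1,2) = 3.83 - 3.020·0.890196 = 1.142
Σt over all 4·6 pixels = 210517/4250 ≈ 49.5334118
V = pitch²·Σt = 0.52²·210517/4250 = 13.394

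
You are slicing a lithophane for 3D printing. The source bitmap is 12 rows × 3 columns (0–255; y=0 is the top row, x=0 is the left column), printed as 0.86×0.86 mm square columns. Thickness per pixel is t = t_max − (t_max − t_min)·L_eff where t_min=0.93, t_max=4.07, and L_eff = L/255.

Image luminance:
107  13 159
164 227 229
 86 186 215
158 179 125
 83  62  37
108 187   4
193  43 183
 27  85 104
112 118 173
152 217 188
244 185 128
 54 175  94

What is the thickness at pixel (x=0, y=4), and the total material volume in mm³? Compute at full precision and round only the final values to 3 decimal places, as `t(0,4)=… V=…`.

span = t_max - t_min = 4.07 - 0.93 = 3.140
L(0,4) = 83, L_eff = 83/255 = 0.325490
t(0,4) = 4.07 - 3.140·0.325490 = 3.048
Σt over all 12·3 pixels = 556951/6375 ≈ 87.3648627
V = pitch²·Σt = 0.86²·556951/6375 = 64.615

t(0,4)=3.048 V=64.615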